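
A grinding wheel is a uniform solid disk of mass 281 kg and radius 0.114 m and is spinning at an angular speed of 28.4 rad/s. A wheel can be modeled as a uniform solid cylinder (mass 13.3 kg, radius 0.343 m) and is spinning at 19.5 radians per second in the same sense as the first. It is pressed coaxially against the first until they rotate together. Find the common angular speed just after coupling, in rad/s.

The coupling torques are internal; angular momentum about the shared axis is conserved.
Moments of inertia: I_A = ½(281)(0.114)² = 1.826 kg·m²; I_B = ½(13.3)(0.343)² = 0.7824 kg·m².
Taking A's sense as positive: L = (1.826)(28.4) + (0.7824)(19.5) = 67.11 kg·m²·rad/s.
Combined I = 1.826 + 0.7824 = 2.608 kg·m².
ω_f = L / I = 67.11 / 2.608 = 25.73 rad/s.

|ω_f| ≈ 25.7 rad/s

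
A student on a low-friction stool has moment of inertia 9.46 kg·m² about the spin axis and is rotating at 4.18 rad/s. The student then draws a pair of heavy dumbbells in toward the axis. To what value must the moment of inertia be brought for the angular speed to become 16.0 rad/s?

I₂ ≈ 2.47 kg·m²

With no external torque about the axis, L is conserved: I₁ω₁ = I₂ω₂.
I₂ = I₁ω₁ / ω₂ = (9.46)(4.18) / (16.0) = 2.471 kg·m².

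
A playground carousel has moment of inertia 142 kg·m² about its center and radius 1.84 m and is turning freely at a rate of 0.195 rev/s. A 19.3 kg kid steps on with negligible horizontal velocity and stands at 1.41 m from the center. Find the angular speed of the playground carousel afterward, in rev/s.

ω_f ≈ 0.154 rev/s

The added mass arrives with no angular momentum about the center, and any external torque about the center is negligible, so the system's angular momentum is conserved.
Added inertia Σmr² = (19.3)(1.41)² = 38.37 kg·m²; I_f = 142.0 + 38.37 = 180.4 kg·m².
ω_f = I_p ω_i / I_f = (142.0)(0.195) / 180.4 = 0.1535 rev/s.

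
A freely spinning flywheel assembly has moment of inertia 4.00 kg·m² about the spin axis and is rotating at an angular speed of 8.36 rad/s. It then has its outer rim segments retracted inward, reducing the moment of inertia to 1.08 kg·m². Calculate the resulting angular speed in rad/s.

Angular momentum about the spin axis is conserved since the torque about it is zero.
ω₂ = I₁ω₁ / I₂ = (4.000)(8.36 rad/s) / (1.080) = 30.96 rad/s.

ω₂ ≈ 31.0 rad/s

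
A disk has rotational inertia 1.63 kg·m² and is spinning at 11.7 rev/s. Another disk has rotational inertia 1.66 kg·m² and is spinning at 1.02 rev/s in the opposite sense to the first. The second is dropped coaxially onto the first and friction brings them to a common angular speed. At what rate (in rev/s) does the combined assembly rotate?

|ω_f| ≈ 5.28 rev/s

The coupling torques are internal; angular momentum about the shared axis is conserved.
Taking A's sense as positive: L = (1.630)(11.7) − (1.660)(1.02) = 17.38 kg·m²·rev/s.
Combined I = 1.630 + 1.660 = 3.290 kg·m².
ω_f = L / I = 17.38 / 3.290 = 5.282 rev/s.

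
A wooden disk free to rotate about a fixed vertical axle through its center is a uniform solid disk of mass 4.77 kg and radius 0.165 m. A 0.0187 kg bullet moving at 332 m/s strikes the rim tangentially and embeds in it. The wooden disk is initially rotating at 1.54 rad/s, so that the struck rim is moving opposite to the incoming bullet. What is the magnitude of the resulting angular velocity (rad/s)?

About the axle the impulsive forces during the collision are internal, so angular momentum about that axis is conserved.
I_p = ½(4.77)(0.165)² = 0.06493 kg·m². Taking the sense of the bullet's angular momentum as positive, L_{bullet} = m v R = (0.0187)(332)(0.165) = 1.024 kg·m²/s.
L_i = −I_p ω_p + m v R = −(0.06493)(1.54) + 1.024 = 0.9244 kg·m²/s.
After sticking, I_f = I_p + m R² = 0.06493 + (0.0187)(0.165)² = 0.06544 kg·m².
ω_f = L_i / I_f = 0.9244 / 0.06544 = 14.13 rad/s.

|ω_f| ≈ 14.1 rad/s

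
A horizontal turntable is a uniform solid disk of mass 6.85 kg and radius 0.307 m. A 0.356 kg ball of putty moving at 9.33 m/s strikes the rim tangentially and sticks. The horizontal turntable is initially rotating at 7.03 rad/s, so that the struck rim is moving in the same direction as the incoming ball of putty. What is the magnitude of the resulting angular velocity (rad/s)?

|ω_f| ≈ 9.23 rad/s

About the axle the impulsive forces during the collision are internal, so angular momentum about that axis is conserved.
I_p = ½(6.85)(0.307)² = 0.3228 kg·m². Taking the sense of the ball of putty's angular momentum as positive, L_{ball} = m v R = (0.356)(9.33)(0.307) = 1.020 kg·m²/s.
L_i = +I_p ω_p + m v R = +(0.3228)(7.03) + 1.020 = 3.289 kg·m²/s.
After sticking, I_f = I_p + m R² = 0.3228 + (0.356)(0.307)² = 0.3564 kg·m².
ω_f = L_i / I_f = 3.289 / 0.3564 = 9.230 rad/s.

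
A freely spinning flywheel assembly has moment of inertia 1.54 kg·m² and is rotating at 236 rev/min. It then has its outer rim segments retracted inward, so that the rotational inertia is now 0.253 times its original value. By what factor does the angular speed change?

No external torque acts about the spin axis, so angular momentum is conserved.
I₂ = 0.253 × 1.54 = 0.3896 kg·m².
ω₂/ω₁ = I₁/I₂ = 1.540 / 0.3896 = 3.953.

ω₂/ω₁ ≈ 3.95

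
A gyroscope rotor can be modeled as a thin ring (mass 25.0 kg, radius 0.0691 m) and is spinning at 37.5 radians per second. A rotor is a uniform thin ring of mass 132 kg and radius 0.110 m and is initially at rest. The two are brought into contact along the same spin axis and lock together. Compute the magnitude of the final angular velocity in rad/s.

|ω_f| ≈ 2.61 rad/s

The coupling torques are internal; angular momentum about the shared axis is conserved.
Moments of inertia: I_A = (25.0)(0.0691)² = 0.1194 kg·m²; I_B = (132)(0.110)² = 1.597 kg·m².
Taking A's sense as positive: L = (0.1194)(37.5) = 4.476 kg·m²·rad/s.
Combined I = 0.1194 + 1.597 = 1.717 kg·m².
ω_f = L / I = 4.476 / 1.717 = 2.608 rad/s.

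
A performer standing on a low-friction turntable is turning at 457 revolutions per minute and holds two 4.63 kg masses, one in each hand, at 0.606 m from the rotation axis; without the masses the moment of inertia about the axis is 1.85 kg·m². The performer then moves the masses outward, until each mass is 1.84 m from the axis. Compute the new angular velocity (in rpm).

ω₂ ≈ 72.3 rpm

With no external torque about the axis, L is conserved: I₁ω₁ = I₂ω₂.
I₁ = 1.85 + 2(4.63)(0.606)² = 5.251 kg·m²; I₂ = 1.85 + 2(4.63)(1.84)² = 33.20 kg·m².
ω₂ = I₁ω₁ / I₂ = (5.251)(457 rpm) / (33.20) = 72.27 rpm.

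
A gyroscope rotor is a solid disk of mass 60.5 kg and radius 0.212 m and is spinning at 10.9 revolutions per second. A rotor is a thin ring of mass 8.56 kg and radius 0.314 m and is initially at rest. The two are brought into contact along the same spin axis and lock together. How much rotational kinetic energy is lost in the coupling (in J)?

ΔKE lost ≈ 1220 J

No external torque acts about the common axis, so total angular momentum is conserved.
Moments of inertia: I_A = ½(60.5)(0.212)² = 1.360 kg·m²; I_B = (8.56)(0.314)² = 0.8440 kg·m².
Taking A's sense as positive: L = (1.360)(10.9) = 14.82 kg·m²·rev/s.
Combined I = 1.360 + 0.8440 = 2.204 kg·m².
ω_f = L / I = 14.82 / 2.204 = 6.725 rev/s.
KE_i = ½ΣIω² = 3188 J; KE_f = ½(2.204)(42.26)² = 1967 J.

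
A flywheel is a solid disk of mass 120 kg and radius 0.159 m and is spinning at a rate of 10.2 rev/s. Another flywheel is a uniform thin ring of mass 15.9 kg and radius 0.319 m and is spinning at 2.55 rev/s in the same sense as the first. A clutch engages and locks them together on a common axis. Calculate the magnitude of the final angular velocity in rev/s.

|ω_f| ≈ 6.25 rev/s

The coupling torques are internal; angular momentum about the shared axis is conserved.
Moments of inertia: I_A = ½(120)(0.159)² = 1.517 kg·m²; I_B = (15.9)(0.319)² = 1.618 kg·m².
Taking A's sense as positive: L = (1.517)(10.2) + (1.618)(2.55) = 19.60 kg·m²·rev/s.
Combined I = 1.517 + 1.618 = 3.135 kg·m².
ω_f = L / I = 19.60 / 3.135 = 6.252 rev/s.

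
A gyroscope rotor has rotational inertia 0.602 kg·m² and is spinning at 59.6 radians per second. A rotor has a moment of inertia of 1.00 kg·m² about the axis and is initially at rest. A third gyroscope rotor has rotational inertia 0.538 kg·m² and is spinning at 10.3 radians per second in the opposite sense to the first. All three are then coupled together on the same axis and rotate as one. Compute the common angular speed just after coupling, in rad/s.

No external torque acts about the common axis, so total angular momentum is conserved.
Taking A's sense as positive: L = (0.6020)(59.6) − (0.5380)(10.3) = 30.34 kg·m²·rad/s.
Combined I = 0.6020 + 1.000 + 0.5380 = 2.140 kg·m².
ω_f = L / I = 30.34 / 2.140 = 14.18 rad/s.

|ω_f| ≈ 14.2 rad/s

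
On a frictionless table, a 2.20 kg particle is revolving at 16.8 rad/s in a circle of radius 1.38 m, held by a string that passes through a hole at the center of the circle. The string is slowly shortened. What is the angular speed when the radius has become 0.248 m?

ω₂ ≈ 520 rad/s

No torque about the axis ⇒ m r₁² ω₁ = m r₂² ω₂.
ω₂ = ω₁ (r₁/r₂)² = (16.8)(1.38/0.248)² = 520.2 rad/s.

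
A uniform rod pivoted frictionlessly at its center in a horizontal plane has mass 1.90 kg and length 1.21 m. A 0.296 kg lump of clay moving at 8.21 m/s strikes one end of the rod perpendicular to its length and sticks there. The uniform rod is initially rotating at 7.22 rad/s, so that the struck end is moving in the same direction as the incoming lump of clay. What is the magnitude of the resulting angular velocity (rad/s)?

The axle reaction passes through the pivot and exerts no torque about it; angular momentum about the pivot is conserved through the impact.
I_p = (1/12)(1.90)(1.21)² = 0.2318 kg·m². Taking the sense of the lump of clay's angular momentum as positive, L_{lump} = m v R = (0.296)(8.21)(1.21/2) = 1.470 kg·m²/s.
L_i = +I_p ω_p + m v R = +(0.2318)(7.22) + 1.470 = 3.144 kg·m²/s.
After sticking, I_f = I_p + m R² = 0.2318 + (0.296)(1.21/2)² = 0.3402 kg·m².
ω_f = L_i / I_f = 3.144 / 0.3402 = 9.243 rad/s.

|ω_f| ≈ 9.24 rad/s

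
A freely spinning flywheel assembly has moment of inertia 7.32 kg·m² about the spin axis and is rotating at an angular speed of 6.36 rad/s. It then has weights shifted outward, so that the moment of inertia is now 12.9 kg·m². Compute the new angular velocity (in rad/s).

With no external torque about the axis, L is conserved: I₁ω₁ = I₂ω₂.
ω₂ = I₁ω₁ / I₂ = (7.320)(6.36 rad/s) / (12.90) = 3.609 rad/s.

ω₂ ≈ 3.61 rad/s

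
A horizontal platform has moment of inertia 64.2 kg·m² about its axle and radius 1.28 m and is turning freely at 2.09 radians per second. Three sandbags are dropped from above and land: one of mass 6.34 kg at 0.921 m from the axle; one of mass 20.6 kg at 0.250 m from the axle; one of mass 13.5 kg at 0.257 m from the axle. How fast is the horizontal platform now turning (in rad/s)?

ω_f ≈ 1.87 rad/s

The added mass arrives with no angular momentum about the axle, and any external torque about the axle is negligible, so the system's angular momentum is conserved.
Added inertia Σmr² = (6.34)(0.921)² + (20.6)(0.250)² + (13.5)(0.257)² = 7.557 kg·m²; I_f = 64.20 + 7.557 = 71.76 kg·m².
ω_f = I_p ω_i / I_f = (64.20)(2.09) / 71.76 = 1.870 rad/s.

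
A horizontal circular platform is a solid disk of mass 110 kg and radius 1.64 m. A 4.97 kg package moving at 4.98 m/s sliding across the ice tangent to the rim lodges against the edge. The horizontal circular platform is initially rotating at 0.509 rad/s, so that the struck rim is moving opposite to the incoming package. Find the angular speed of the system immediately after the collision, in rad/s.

|ω_f| ≈ 0.215 rad/s

About the central axle the impulsive forces during the collision are internal, so angular momentum about that axis is conserved.
I_p = ½(110)(1.64)² = 147.9 kg·m². Taking the sense of the package's angular momentum as positive, L_{package} = m v R = (4.97)(4.98)(1.64) = 40.59 kg·m²/s.
L_i = −I_p ω_p + m v R = −(147.9)(0.509) + 40.59 = -34.70 kg·m²/s.
After sticking, I_f = I_p + m R² = 147.9 + (4.97)(1.64)² = 161.3 kg·m².
ω_f = L_i / I_f = -34.70 / 161.3 = -0.2152 rad/s.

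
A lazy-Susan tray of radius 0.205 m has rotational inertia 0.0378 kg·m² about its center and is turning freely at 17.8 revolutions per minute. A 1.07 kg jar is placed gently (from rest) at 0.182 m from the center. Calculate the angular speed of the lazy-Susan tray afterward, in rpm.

No external torque acts about the center; L_before = L_after.
Added inertia Σmr² = (1.07)(0.182)² = 0.03544 kg·m²; I_f = 0.03780 + 0.03544 = 0.07324 kg·m².
ω_f = I_p ω_i / I_f = (0.03780)(17.8) / 0.07324 = 9.186 rpm.

ω_f ≈ 9.19 rpm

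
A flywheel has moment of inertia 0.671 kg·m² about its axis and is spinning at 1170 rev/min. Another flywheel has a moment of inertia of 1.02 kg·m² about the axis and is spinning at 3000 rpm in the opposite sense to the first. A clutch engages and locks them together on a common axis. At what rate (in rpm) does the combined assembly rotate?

|ω_f| ≈ 1350 rpm

The coupling torques are internal; angular momentum about the shared axis is conserved.
Taking A's sense as positive: L = (0.6710)(1170) − (1.020)(3000) = -2275 kg·m²·rpm.
Combined I = 0.6710 + 1.020 = 1.691 kg·m².
ω_f = L / I = -2275 / 1.691 = -1345 rpm.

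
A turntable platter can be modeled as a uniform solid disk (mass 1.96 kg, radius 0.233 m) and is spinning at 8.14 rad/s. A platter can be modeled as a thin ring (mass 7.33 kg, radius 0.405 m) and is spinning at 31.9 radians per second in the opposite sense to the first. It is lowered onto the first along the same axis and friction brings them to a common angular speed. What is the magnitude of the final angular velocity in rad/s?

The coupling torques are internal; angular momentum about the shared axis is conserved.
Moments of inertia: I_A = ½(1.96)(0.233)² = 0.05320 kg·m²; I_B = (7.33)(0.405)² = 1.202 kg·m².
Taking A's sense as positive: L = (0.05320)(8.14) − (1.202)(31.9) = -37.92 kg·m²·rad/s.
Combined I = 0.05320 + 1.202 = 1.256 kg·m².
ω_f = L / I = -37.92 / 1.256 = -30.20 rad/s.

|ω_f| ≈ 30.2 rad/s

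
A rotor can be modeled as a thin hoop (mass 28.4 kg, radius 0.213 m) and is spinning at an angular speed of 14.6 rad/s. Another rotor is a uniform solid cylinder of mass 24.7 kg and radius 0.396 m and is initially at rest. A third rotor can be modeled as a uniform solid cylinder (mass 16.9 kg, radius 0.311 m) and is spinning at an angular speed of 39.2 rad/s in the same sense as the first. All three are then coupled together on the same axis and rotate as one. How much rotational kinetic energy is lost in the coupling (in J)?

ΔKE lost ≈ 445 J

The coupling torques are internal; angular momentum about the shared axis is conserved.
Moments of inertia: I_A = (28.4)(0.213)² = 1.288 kg·m²; I_B = ½(24.7)(0.396)² = 1.937 kg·m²; I_C = ½(16.9)(0.311)² = 0.8173 kg·m².
Taking A's sense as positive: L = (1.288)(14.6) + (0.8173)(39.2) = 50.85 kg·m²·rad/s.
Combined I = 1.288 + 1.937 + 0.8173 = 4.042 kg·m².
ω_f = L / I = 50.85 / 4.042 = 12.58 rad/s.
KE_i = ½ΣIω² = 765.3 J; KE_f = ½(4.042)(12.58)² = 319.8 J.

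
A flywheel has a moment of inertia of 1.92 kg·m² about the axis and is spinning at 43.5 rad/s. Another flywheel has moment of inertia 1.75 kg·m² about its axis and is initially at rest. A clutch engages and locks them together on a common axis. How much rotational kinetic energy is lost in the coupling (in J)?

ΔKE lost ≈ 866 J

No external torque acts about the common axis, so total angular momentum is conserved.
Taking A's sense as positive: L = (1.920)(43.5) = 83.52 kg·m²·rad/s.
Combined I = 1.920 + 1.750 = 3.670 kg·m².
ω_f = L / I = 83.52 / 3.670 = 22.76 rad/s.
KE_i = ½ΣIω² = 1817 J; KE_f = ½(3.670)(22.76)² = 950.4 J.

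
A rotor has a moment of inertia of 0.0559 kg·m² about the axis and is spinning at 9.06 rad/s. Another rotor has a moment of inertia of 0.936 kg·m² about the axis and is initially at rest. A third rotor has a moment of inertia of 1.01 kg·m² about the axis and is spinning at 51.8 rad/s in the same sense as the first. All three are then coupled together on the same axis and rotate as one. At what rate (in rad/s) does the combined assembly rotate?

|ω_f| ≈ 26.4 rad/s

No external torque acts about the common axis, so total angular momentum is conserved.
Taking A's sense as positive: L = (0.05590)(9.06) + (1.010)(51.8) = 52.82 kg·m²·rad/s.
Combined I = 0.05590 + 0.9360 + 1.010 = 2.002 kg·m².
ω_f = L / I = 52.82 / 2.002 = 26.39 rad/s.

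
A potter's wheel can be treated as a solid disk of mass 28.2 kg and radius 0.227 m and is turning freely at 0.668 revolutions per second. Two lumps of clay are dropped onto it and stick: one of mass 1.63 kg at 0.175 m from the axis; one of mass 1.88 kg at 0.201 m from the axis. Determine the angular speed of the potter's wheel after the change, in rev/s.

ω_f ≈ 0.569 rev/s

The added mass arrives with no angular momentum about the axis, and any external torque about the axis is negligible, so the system's angular momentum is conserved.
I_p = ½(28.2)(0.227)² = 0.7266 kg·m².
Added inertia Σmr² = (1.63)(0.175)² + (1.88)(0.201)² = 0.1259 kg·m²; I_f = 0.7266 + 0.1259 = 0.8524 kg·m².
ω_f = I_p ω_i / I_f = (0.7266)(0.668) / 0.8524 = 0.5694 rev/s.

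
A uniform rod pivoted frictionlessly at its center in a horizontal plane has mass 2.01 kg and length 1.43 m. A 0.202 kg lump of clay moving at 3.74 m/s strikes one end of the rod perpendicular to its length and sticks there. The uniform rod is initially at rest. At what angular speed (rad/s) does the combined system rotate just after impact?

|ω_f| ≈ 1.21 rad/s

The axle reaction passes through the pivot and exerts no torque about it; angular momentum about the pivot is conserved through the impact.
I_p = (1/12)(2.01)(1.43)² = 0.3425 kg·m². Taking the sense of the lump of clay's angular momentum as positive, L_{lump} = m v R = (0.202)(3.74)(1.43/2) = 0.5402 kg·m²/s.
L_i = 0 + 0.5402 = 0.5402 kg·m²/s.
After sticking, I_f = I_p + m R² = 0.3425 + (0.202)(1.43/2)² = 0.4458 kg·m².
ω_f = L_i / I_f = 0.5402 / 0.4458 = 1.212 rad/s.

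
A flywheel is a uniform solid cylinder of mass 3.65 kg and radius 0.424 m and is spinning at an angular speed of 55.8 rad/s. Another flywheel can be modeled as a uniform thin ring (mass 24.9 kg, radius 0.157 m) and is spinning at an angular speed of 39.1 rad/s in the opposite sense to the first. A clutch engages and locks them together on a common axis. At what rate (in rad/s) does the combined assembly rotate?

|ω_f| ≈ 6.04 rad/s

No external torque acts about the common axis, so total angular momentum is conserved.
Moments of inertia: I_A = ½(3.65)(0.424)² = 0.3281 kg·m²; I_B = (24.9)(0.157)² = 0.6138 kg·m².
Taking A's sense as positive: L = (0.3281)(55.8) − (0.6138)(39.1) = -5.691 kg·m²·rad/s.
Combined I = 0.3281 + 0.6138 = 0.9419 kg·m².
ω_f = L / I = -5.691 / 0.9419 = -6.042 rad/s.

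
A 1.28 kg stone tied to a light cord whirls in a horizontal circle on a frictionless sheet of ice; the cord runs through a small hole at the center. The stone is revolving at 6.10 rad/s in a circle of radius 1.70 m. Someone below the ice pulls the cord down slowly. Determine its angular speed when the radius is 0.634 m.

No torque about the axis ⇒ m r₁² ω₁ = m r₂² ω₂.
ω₂ = ω₁ (r₁/r₂)² = (6.10)(1.70/0.634)² = 43.86 rad/s.

ω₂ ≈ 43.9 rad/s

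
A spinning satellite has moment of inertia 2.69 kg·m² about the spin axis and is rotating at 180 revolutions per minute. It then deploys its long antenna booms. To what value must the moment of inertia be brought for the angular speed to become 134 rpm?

I₂ ≈ 3.61 kg·m²

Angular momentum about the spin axis is conserved since the torque about it is zero.
I₂ = I₁ω₁ / ω₂ = (2.69)(180) / (134) = 3.613 kg·m².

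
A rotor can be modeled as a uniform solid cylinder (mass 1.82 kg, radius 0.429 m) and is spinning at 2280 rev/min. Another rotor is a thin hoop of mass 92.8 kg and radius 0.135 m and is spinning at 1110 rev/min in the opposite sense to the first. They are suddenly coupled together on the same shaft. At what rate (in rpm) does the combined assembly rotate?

|ω_f| ≈ 805 rpm

No external torque acts about the common axis, so total angular momentum is conserved.
Moments of inertia: I_A = ½(1.82)(0.429)² = 0.1675 kg·m²; I_B = (92.8)(0.135)² = 1.691 kg·m².
Taking A's sense as positive: L = (0.1675)(2280) − (1.691)(1110) = -1495 kg·m²·rpm.
Combined I = 0.1675 + 1.691 = 1.859 kg·m².
ω_f = L / I = -1495 / 1.859 = -804.6 rpm.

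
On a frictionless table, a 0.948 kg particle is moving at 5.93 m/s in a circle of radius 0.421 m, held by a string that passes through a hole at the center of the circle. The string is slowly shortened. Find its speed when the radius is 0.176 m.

v₂ ≈ 14.2 m/s

Central (radial) force ⇒ zero torque about the center ⇒ m v r is constant.
v₂ = v₁ r₁ / r₂ = (5.93)(0.421) / (0.176) = 14.18 m/s.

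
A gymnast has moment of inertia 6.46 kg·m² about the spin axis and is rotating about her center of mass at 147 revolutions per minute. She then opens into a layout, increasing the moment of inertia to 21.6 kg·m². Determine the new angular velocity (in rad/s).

With no external torque about the axis, L is conserved: I₁ω₁ = I₂ω₂.
ω₂ = I₁ω₁ / I₂ = (6.460)(147 rpm) / (21.60) = 43.96 rpm = 4.604 rad/s.

ω₂ ≈ 4.60 rad/s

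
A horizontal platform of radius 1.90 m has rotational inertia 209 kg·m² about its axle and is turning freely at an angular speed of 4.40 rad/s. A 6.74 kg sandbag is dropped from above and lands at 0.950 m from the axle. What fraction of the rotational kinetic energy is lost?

No external torque acts about the axle; L_before = L_after.
Added inertia Σmr² = (6.74)(0.950)² = 6.083 kg·m²; I_f = 209.0 + 6.083 = 215.1 kg·m².
ω_f = I_p ω_i / I_f = (209.0)(4.40) / 215.1 = 4.276 rad/s.
KE_i = ½(209.0)(4.400 rad/s)² = 2023 J; KE_f = ½(215.1)(4.276)² = 1966 J.
Fraction lost = 0.02828.

fraction ≈ 0.0283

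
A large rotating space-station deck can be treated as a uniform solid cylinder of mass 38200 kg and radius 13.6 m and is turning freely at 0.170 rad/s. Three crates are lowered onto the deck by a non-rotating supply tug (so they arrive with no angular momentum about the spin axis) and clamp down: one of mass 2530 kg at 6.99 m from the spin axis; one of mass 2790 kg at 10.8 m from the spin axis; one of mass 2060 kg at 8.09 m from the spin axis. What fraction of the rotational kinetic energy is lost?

fraction ≈ 0.142

No external torque acts about the spin axis; L_before = L_after.
I_p = ½(38200)(13.6)² = 3.533e+06 kg·m².
Added inertia Σmr² = (2530)(6.99)² + (2790)(10.8)² + (2060)(8.09)² = 5.839e+05 kg·m²; I_f = 3.533e+06 + 5.839e+05 = 4.117e+06 kg·m².
ω_f = I_p ω_i / I_f = (3.533e+06)(0.170) / 4.117e+06 = 0.1459 rad/s.
KE_i = ½(3.533e+06)(0.1700 rad/s)² = 51050 J; KE_f = ½(4.117e+06)(0.1459)² = 43810 J.
Fraction lost = 0.1418.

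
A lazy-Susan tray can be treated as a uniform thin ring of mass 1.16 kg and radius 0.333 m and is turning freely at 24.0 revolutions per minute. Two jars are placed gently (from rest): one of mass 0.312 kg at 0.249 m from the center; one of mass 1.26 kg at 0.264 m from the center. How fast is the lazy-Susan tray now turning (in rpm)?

ω_f ≈ 13.1 rpm

No external torque acts about the center; L_before = L_after.
I_p = (1.16)(0.333)² = 0.1286 kg·m².
Added inertia Σmr² = (0.312)(0.249)² + (1.26)(0.264)² = 0.1072 kg·m²; I_f = 0.1286 + 0.1072 = 0.2358 kg·m².
ω_f = I_p ω_i / I_f = (0.1286)(24.0) / 0.2358 = 13.09 rpm.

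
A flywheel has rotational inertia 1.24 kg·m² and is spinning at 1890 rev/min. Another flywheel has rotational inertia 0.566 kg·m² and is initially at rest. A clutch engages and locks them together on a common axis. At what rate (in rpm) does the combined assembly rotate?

|ω_f| ≈ 1300 rpm

The coupling torques are internal; angular momentum about the shared axis is conserved.
Taking A's sense as positive: L = (1.240)(1890) = 2344 kg·m²·rpm.
Combined I = 1.240 + 0.5660 = 1.806 kg·m².
ω_f = L / I = 2344 / 1.806 = 1298 rpm.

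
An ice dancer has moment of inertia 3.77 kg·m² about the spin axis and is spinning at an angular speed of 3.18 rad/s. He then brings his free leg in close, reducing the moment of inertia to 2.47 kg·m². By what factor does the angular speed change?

Angular momentum about the spin axis is conserved since the torque about it is zero.
ω₂/ω₁ = I₁/I₂ = 3.770 / 2.470 = 1.526.

ω₂/ω₁ ≈ 1.53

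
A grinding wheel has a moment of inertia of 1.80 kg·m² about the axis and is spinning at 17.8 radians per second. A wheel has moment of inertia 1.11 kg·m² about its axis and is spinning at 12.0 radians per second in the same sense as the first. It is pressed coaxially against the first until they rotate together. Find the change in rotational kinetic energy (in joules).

The coupling torques are internal; angular momentum about the shared axis is conserved.
Taking A's sense as positive: L = (1.800)(17.8) + (1.110)(12.0) = 45.36 kg·m²·rad/s.
Combined I = 1.800 + 1.110 = 2.910 kg·m².
ω_f = L / I = 45.36 / 2.910 = 15.59 rad/s.
KE_i = ½ΣIω² = 365.1 J; KE_f = ½(2.910)(15.59)² = 353.5 J.

ΔKE ≈ -11.5 J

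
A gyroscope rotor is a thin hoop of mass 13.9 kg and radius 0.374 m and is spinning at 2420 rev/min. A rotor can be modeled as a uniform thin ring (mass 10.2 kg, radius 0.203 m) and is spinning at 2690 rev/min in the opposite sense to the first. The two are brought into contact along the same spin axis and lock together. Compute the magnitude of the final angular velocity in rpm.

The coupling torques are internal; angular momentum about the shared axis is conserved.
Moments of inertia: I_A = (13.9)(0.374)² = 1.944 kg·m²; I_B = (10.2)(0.203)² = 0.4203 kg·m².
Taking A's sense as positive: L = (1.944)(2420) − (0.4203)(2690) = 3574 kg·m²·rpm.
Combined I = 1.944 + 0.4203 = 2.365 kg·m².
ω_f = L / I = 3574 / 2.365 = 1512 rpm.

|ω_f| ≈ 1510 rpm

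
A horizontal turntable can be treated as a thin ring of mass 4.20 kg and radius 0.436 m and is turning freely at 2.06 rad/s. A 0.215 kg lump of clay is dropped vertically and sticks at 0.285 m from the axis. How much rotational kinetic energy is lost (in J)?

energy lost ≈ 0.0363 J

No external torque acts about the axis; L_before = L_after.
I_p = (4.20)(0.436)² = 0.7984 kg·m².
Added inertia Σmr² = (0.215)(0.285)² = 0.01746 kg·m²; I_f = 0.7984 + 0.01746 = 0.8159 kg·m².
ω_f = I_p ω_i / I_f = (0.7984)(2.06) / 0.8159 = 2.016 rad/s.
KE_i = ½(0.7984)(2.060 rad/s)² = 1.694 J; KE_f = ½(0.8159)(2.016)² = 1.658 J.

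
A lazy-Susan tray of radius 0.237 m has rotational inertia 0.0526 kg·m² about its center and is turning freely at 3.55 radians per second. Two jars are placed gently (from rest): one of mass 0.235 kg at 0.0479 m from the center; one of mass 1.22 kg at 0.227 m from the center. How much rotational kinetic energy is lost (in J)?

The added mass arrives with no angular momentum about the center, and any external torque about the center is negligible, so the system's angular momentum is conserved.
Added inertia Σmr² = (0.235)(0.0479)² + (1.22)(0.227)² = 0.06340 kg·m²; I_f = 0.05260 + 0.06340 = 0.1160 kg·m².
ω_f = I_p ω_i / I_f = (0.05260)(3.55) / 0.1160 = 1.610 rad/s.
KE_i = ½(0.05260)(3.550 rad/s)² = 0.3314 J; KE_f = ½(0.1160)(1.610)² = 0.1503 J.

energy lost ≈ 0.181 J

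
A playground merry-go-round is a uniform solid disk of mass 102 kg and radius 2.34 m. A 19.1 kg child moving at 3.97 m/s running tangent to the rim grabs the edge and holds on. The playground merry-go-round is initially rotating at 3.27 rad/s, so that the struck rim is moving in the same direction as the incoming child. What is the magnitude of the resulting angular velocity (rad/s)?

|ω_f| ≈ 2.84 rad/s

About the axle the impulsive forces during the collision are internal, so angular momentum about that axis is conserved.
I_p = ½(102)(2.34)² = 279.3 kg·m². Taking the sense of the child's angular momentum as positive, L_{child} = m v R = (19.1)(3.97)(2.34) = 177.4 kg·m²/s.
L_i = +I_p ω_p + m v R = +(279.3)(3.27) + 177.4 = 1091 kg·m²/s.
After sticking, I_f = I_p + m R² = 279.3 + (19.1)(2.34)² = 383.8 kg·m².
ω_f = L_i / I_f = 1091 / 383.8 = 2.841 rad/s.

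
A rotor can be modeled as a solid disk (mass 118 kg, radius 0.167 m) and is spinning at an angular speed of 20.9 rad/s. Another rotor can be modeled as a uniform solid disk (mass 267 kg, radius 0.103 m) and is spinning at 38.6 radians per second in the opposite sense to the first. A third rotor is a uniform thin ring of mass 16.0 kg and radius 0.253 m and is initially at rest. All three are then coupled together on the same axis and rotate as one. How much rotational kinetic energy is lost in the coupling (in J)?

The coupling torques are internal; angular momentum about the shared axis is conserved.
Moments of inertia: I_A = ½(118)(0.167)² = 1.645 kg·m²; I_B = ½(267)(0.103)² = 1.416 kg·m²; I_C = (16.0)(0.253)² = 1.024 kg·m².
Taking A's sense as positive: L = (1.645)(20.9) − (1.416)(38.6) = -20.28 kg·m²·rad/s.
Combined I = 1.645 + 1.416 + 1.024 = 4.086 kg·m².
ω_f = L / I = -20.28 / 4.086 = -4.963 rad/s.
KE_i = ½ΣIω² = 1414 J; KE_f = ½(4.086)(4.963)² = 50.33 J.

ΔKE lost ≈ 1360 J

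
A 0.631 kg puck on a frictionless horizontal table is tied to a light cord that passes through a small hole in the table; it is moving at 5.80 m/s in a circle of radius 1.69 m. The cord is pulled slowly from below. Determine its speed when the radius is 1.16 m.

Central (radial) force ⇒ zero torque about the center ⇒ m v r is constant.
v₂ = v₁ r₁ / r₂ = (5.80)(1.69) / (1.16) = 8.450 m/s.

v₂ ≈ 8.45 m/s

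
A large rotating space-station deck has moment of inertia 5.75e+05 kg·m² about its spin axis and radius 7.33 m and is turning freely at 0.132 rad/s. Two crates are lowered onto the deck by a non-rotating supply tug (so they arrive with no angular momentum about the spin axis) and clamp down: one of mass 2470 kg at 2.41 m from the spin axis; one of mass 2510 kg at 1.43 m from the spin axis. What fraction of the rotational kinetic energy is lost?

fraction ≈ 0.0328

The added mass arrives with no angular momentum about the spin axis, and any external torque about the spin axis is negligible, so the system's angular momentum is conserved.
Added inertia Σmr² = (2470)(2.41)² + (2510)(1.43)² = 19480 kg·m²; I_f = 5.750e+05 + 19480 = 5.945e+05 kg·m².
ω_f = I_p ω_i / I_f = (5.750e+05)(0.132) / 5.945e+05 = 0.1277 rad/s.
KE_i = ½(5.750e+05)(0.1320 rad/s)² = 5009 J; KE_f = ½(5.945e+05)(0.1277)² = 4845 J.
Fraction lost = 0.03277.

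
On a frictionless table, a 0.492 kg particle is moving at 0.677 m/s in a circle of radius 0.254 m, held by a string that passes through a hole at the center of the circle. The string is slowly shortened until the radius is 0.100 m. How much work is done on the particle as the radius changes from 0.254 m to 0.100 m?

Central (radial) force ⇒ zero torque about the center ⇒ m v r is constant.
v₂ = v₁ r₁ / r₂ = (0.677)(0.254) / (0.100) = 1.720 m/s.
W = ΔKE = ½m(v₂² − v₁²) = 0.6147 J.

W ≈ 0.615 J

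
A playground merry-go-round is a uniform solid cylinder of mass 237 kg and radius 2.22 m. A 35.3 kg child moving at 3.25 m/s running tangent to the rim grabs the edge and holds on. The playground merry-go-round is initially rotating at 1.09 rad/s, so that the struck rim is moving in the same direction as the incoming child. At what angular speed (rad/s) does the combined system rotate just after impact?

The axle reaction passes through the axle and exerts no torque about it; angular momentum about the axle is conserved through the impact.
I_p = ½(237)(2.22)² = 584.0 kg·m². Taking the sense of the child's angular momentum as positive, L_{child} = m v R = (35.3)(3.25)(2.22) = 254.7 kg·m²/s.
L_i = +I_p ω_p + m v R = +(584.0)(1.09) + 254.7 = 891.3 kg·m²/s.
After sticking, I_f = I_p + m R² = 584.0 + (35.3)(2.22)² = 758.0 kg·m².
ω_f = L_i / I_f = 891.3 / 758.0 = 1.176 rad/s.

|ω_f| ≈ 1.18 rad/s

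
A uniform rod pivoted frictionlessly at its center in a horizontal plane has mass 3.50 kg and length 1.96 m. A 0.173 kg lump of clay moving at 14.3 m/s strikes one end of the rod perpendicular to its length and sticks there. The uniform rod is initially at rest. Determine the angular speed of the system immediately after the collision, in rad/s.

|ω_f| ≈ 1.88 rad/s

The axle reaction passes through the pivot and exerts no torque about it; angular momentum about the pivot is conserved through the impact.
I_p = (1/12)(3.50)(1.96)² = 1.120 kg·m². Taking the sense of the lump of clay's angular momentum as positive, L_{lump} = m v R = (0.173)(14.3)(1.96/2) = 2.424 kg·m²/s.
L_i = 0 + 2.424 = 2.424 kg·m²/s.
After sticking, I_f = I_p + m R² = 1.120 + (0.173)(1.96/2)² = 1.287 kg·m².
ω_f = L_i / I_f = 2.424 / 1.287 = 1.884 rad/s.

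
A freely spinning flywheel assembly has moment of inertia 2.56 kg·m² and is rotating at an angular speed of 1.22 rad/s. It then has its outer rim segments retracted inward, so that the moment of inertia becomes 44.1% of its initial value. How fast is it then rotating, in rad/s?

Angular momentum about the spin axis is conserved since the torque about it is zero.
I₂ = 0.441 × 2.56 = 1.129 kg·m².
ω₂ = I₁ω₁ / I₂ = (2.560)(1.22 rad/s) / (1.129) = 2.766 rad/s.

ω₂ ≈ 2.77 rad/s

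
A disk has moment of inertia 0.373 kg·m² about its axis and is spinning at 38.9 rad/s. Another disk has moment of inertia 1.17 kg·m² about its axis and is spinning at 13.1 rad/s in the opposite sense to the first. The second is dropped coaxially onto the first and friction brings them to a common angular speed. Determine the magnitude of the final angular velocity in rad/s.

|ω_f| ≈ 0.530 rad/s

The coupling torques are internal; angular momentum about the shared axis is conserved.
Taking A's sense as positive: L = (0.3730)(38.9) − (1.170)(13.1) = -0.8173 kg·m²·rad/s.
Combined I = 0.3730 + 1.170 = 1.543 kg·m².
ω_f = L / I = -0.8173 / 1.543 = -0.5297 rad/s.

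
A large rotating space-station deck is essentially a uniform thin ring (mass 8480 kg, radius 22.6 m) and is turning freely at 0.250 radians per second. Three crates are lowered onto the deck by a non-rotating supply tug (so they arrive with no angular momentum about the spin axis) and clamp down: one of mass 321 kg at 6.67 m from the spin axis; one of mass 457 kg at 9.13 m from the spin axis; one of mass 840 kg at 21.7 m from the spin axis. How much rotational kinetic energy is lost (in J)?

energy lost ≈ 12700 J

The added mass arrives with no angular momentum about the spin axis, and any external torque about the spin axis is negligible, so the system's angular momentum is conserved.
I_p = (8480)(22.6)² = 4.331e+06 kg·m².
Added inertia Σmr² = (321)(6.67)² + (457)(9.13)² + (840)(21.7)² = 4.479e+05 kg·m²; I_f = 4.331e+06 + 4.479e+05 = 4.779e+06 kg·m².
ω_f = I_p ω_i / I_f = (4.331e+06)(0.250) / 4.779e+06 = 0.2266 rad/s.
KE_i = ½(4.331e+06)(0.2500 rad/s)² = 1.354e+05 J; KE_f = ½(4.779e+06)(0.2266)² = 1.227e+05 J.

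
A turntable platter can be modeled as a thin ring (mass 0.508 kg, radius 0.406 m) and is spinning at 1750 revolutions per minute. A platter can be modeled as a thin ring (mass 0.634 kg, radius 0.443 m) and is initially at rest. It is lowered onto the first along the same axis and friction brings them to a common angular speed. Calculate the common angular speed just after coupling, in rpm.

|ω_f| ≈ 704 rpm

No external torque acts about the common axis, so total angular momentum is conserved.
Moments of inertia: I_A = (0.508)(0.406)² = 0.08374 kg·m²; I_B = (0.634)(0.443)² = 0.1244 kg·m².
Taking A's sense as positive: L = (0.08374)(1750) = 146.5 kg·m²·rpm.
Combined I = 0.08374 + 0.1244 = 0.2082 kg·m².
ω_f = L / I = 146.5 / 0.2082 = 704.0 rpm.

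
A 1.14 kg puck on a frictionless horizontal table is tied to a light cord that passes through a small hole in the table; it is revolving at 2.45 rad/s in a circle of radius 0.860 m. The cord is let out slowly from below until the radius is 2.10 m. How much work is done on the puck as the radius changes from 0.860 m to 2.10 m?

W ≈ -2.11 J

No torque about the axis ⇒ m r₁² ω₁ = m r₂² ω₂.
ω₂ = ω₁ (r₁/r₂)² = (2.45)(0.860/2.10)² = 0.4109 rad/s.
W = ΔKE = ½m(v₂² − v₁²) = -2.106 J.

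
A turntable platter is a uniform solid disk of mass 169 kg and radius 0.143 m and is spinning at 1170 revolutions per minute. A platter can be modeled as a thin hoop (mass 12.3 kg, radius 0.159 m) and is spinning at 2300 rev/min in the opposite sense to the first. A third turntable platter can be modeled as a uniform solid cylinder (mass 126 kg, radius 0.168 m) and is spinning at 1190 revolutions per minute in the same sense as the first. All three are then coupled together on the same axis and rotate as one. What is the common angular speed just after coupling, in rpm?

The coupling torques are internal; angular momentum about the shared axis is conserved.
Moments of inertia: I_A = ½(169)(0.143)² = 1.728 kg·m²; I_B = (12.3)(0.159)² = 0.3110 kg·m²; I_C = ½(126)(0.168)² = 1.778 kg·m².
Taking A's sense as positive: L = (1.728)(1170) − (0.3110)(2300) + (1.778)(1190) = 3422 kg·m²·rpm.
Combined I = 1.728 + 0.3110 + 1.778 = 3.817 kg·m².
ω_f = L / I = 3422 / 3.817 = 896.6 rpm.

|ω_f| ≈ 897 rpm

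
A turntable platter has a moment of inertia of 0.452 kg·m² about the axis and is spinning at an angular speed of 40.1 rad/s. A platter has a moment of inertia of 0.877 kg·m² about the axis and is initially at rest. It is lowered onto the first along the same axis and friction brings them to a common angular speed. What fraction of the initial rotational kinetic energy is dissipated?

fraction ≈ 0.660

No external torque acts about the common axis, so total angular momentum is conserved.
Taking A's sense as positive: L = (0.4520)(40.1) = 18.13 kg·m²·rad/s.
Combined I = 0.4520 + 0.8770 = 1.329 kg·m².
ω_f = L / I = 18.13 / 1.329 = 13.64 rad/s.
KE_i = ½ΣIω² = 363.4 J; KE_f = ½(1.329)(13.64)² = 123.6 J.
Fraction dissipated = (KE_i − KE_f)/KE_i = 0.6599.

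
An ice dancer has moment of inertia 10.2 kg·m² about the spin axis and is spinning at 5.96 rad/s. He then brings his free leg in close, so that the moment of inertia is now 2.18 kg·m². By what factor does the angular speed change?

ω₂/ω₁ ≈ 4.68

Angular momentum about the spin axis is conserved since the torque about it is zero.
ω₂/ω₁ = I₁/I₂ = 10.20 / 2.180 = 4.679.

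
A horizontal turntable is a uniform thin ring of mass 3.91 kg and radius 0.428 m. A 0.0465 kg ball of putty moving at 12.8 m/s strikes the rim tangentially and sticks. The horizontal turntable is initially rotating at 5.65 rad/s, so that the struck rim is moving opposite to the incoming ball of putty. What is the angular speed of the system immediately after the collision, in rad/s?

|ω_f| ≈ 5.23 rad/s

The axle reaction passes through the axle and exerts no torque about it; angular momentum about the axle is conserved through the impact.
I_p = (3.91)(0.428)² = 0.7162 kg·m². Taking the sense of the ball of putty's angular momentum as positive, L_{ball} = m v R = (0.0465)(12.8)(0.428) = 0.2547 kg·m²/s.
L_i = −I_p ω_p + m v R = −(0.7162)(5.65) + 0.2547 = -3.792 kg·m²/s.
After sticking, I_f = I_p + m R² = 0.7162 + (0.0465)(0.428)² = 0.7248 kg·m².
ω_f = L_i / I_f = -3.792 / 0.7248 = -5.232 rad/s.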